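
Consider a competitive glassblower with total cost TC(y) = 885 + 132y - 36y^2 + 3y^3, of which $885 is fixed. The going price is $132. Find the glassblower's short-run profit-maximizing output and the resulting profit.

Profit = -$117 at y = 8

AVC = 132 - 36y + 3y^2; min AVC = $24 at y = 6. Since P = $132 ≥ min AVC, the firm produces.
MC = 132 - 72y + 9y^2. Setting P = MC and taking the root on the rising branch gives y* = 8.
TR = 132·8 = 1056. TC = 885 + 288 = 1173. Profit = 1056 − 1173 = -$117.
That loss of $117 beats the $885 the firm would lose by shutting down; producing recovers $768 of fixed cost.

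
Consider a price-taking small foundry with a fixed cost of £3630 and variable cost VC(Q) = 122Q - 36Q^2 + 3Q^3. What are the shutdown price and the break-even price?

AVC = 122 - 36Q + 3Q^2; minimized at Q = 6, giving min AVC = £14. That is the shutdown price.
ATC = 3630/Q + 122 - 36Q + 3Q^2. Setting dATC/dQ = −3630/Q^2 − 36 + 6Q = 0 gives Q = 11 (since 6·11^3 − 36·11^2 = 3630).
min ATC = 3630/11 + 122 − 36·11 + 3·11^2 = £419. That is the break-even price.
For £14 ≤ P < £419 the firm produces at a loss; below £14 it shuts down.

Shutdown price = £14; break-even price = £419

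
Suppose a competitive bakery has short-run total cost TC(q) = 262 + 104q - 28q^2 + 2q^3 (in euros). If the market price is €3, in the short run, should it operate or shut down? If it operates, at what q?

Shut down

From TC, MC = TC'(q) = 104 - 56q + 6q^2 and AVC = VC/q = 104 - 28q + 2q^2.
AVC is minimized where dAVC/dq = -28 + 4q = 0, at q = 7; min AVC = 104 - 28·7 + 2·7^2 = €6.
With P < min AVC (€3 < €6), every unit sold adds to the loss.
Shutting down limits the loss to fixed cost, €262.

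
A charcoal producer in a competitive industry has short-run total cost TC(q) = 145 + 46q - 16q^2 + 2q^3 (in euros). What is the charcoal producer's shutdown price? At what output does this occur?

The shutdown price is the minimum of AVC. VC = 46q - 16q^2 + 2q^3, so AVC = 46 - 16q + 2q^2.
At the minimum of AVC, MC = AVC. MC = 46 - 32q + 6q^2; setting MC = AVC gives 4q^2 - 16q = 0, so q = 4. min AVC = 14.
The firm shuts down for any P below €14.

€14 per unit, at q = 4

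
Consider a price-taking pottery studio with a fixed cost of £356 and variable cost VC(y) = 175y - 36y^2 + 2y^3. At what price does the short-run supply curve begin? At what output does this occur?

£13 per unit, at y = 9

The shutdown price is the minimum of AVC. VC = 175y - 36y^2 + 2y^3, so AVC = 175 - 36y + 2y^2.
At the minimum of AVC, MC = AVC. MC = 175 - 72y + 6y^2; setting MC = AVC gives 4y^2 - 36y = 0, so y = 9. min AVC = 13.
So the shutdown price is £13.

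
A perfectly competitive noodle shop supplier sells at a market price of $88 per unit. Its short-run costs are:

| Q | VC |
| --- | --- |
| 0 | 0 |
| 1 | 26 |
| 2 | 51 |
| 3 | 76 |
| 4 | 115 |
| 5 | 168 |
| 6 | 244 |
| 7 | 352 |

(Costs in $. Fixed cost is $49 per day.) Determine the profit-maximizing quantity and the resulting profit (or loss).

Q = 6; profit = $235

Profit at each row (π = 88Q − TC): Q=0: -49; Q=1: 13; Q=2: 76; Q=3: 139; Q=4: 188; Q=5: 223; Q=6: 235; Q=7: 215.
Profit is maximized at Q = 6. AVC there is 244/6 = $40.67 ≤ P, so producing beats shutting down (which would give -$49).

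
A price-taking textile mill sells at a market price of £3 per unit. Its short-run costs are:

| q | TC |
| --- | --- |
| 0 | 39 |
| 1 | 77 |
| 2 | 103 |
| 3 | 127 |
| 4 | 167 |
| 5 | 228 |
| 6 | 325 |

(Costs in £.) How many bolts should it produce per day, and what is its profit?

q = 0 (shut down); profit = -£39

Profit at each row (π = 3q − TC): q=0: -39; q=1: -74; q=2: -97; q=3: -118; q=4: -155; q=5: -213; q=6: -307.
Profit is highest at q = 0. Equivalently, the lowest AVC in the table is 88/3 ≈ £29.33 at q = 3, and P = £3 falls below it — price never covers variable cost, so the firm shuts down and loses only its fixed cost.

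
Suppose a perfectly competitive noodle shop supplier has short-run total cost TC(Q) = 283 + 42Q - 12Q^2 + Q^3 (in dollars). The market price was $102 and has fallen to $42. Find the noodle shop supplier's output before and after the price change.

Output falls from 10 to 8

AVC = 42 - 12Q + Q^2, minimized at Q = 6 where min AVC = $6. MC = 42 - 24Q + 3Q^2.
At P = $102 ≥ min AVC, set P = MC on the rising branch: Q = 10.
At P = $42 ≥ min AVC, set P = MC: Q = 8. The firm stays open but cuts output.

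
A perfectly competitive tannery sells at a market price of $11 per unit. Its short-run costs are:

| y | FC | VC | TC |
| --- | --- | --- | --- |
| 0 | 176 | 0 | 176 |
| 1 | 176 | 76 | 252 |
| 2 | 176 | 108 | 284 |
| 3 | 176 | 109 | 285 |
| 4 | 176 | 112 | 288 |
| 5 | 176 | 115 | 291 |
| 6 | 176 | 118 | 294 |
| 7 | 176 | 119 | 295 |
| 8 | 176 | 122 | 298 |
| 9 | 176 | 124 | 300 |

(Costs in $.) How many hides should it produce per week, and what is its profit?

y = 0 (shut down); profit = -$176

Tabulate TR − TC: y=0: -176; y=1: -241; y=2: -262; y=3: -252; y=4: -244; y=5: -236; y=6: -228; y=7: -218; y=8: -210; y=9: -201.
Profit is highest at y = 0. Equivalently, the lowest AVC in the table is 124/9 ≈ $13.78 at y = 9, and P = $11 falls below it — price never covers variable cost, so the firm shuts down and loses only its fixed cost.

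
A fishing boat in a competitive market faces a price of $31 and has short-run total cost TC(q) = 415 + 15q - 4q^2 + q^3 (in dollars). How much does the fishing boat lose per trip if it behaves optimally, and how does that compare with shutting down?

Profit = -$351 at q = 4

AVC = 15 - 4q + q^2; min AVC = $11 at q = 2. Since P = $31 ≥ min AVC, the firm produces.
MC = 15 - 8q + 3q^2. Setting P = MC and taking the root on the rising branch gives q* = 4.
TR = 31·4 = 124. TC = 415 + 60 = 475. Profit = 124 − 475 = -$351.
By producing, the firm covers all variable cost plus $64 of fixed cost; shutting down would lose the full $415.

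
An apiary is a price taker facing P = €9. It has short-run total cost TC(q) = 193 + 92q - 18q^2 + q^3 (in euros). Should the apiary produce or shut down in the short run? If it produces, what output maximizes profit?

Shut down

From TC, MC = TC'(q) = 92 - 36q + 3q^2 and AVC = VC/q = 92 - 18q + q^2.
The AVC parabola has its vertex at q = 18/2 = 9, where AVC = 92 - 18·9 + 9^2 = €11.
With P < min AVC (€9 < €11), every unit sold adds to the loss.
Best response: produce nothing and absorb the €193 fixed cost.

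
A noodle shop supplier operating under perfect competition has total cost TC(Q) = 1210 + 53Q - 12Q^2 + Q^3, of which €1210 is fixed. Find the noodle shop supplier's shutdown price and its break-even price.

Shutdown price = €17; break-even price = €152

Shutdown price = min AVC. AVC = 53 - 12Q + Q^2, with vertex at Q = 6 and minimum €17.
ATC = 1210/Q + 53 - 12Q + Q^2. Setting dATC/dQ = −1210/Q^2 − 12 + 2Q = 0 gives Q = 11 (since 2·11^3 − 12·11^2 = 1210).
min ATC = 1210/11 + 53 − 12·11 + 11^2 = €152. That is the break-even price.
For €17 ≤ P < €152 the firm produces at a loss; below €17 it shuts down.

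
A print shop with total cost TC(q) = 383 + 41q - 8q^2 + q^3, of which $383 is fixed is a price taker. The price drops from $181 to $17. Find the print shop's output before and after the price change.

Output falls from 10 to 0 (the firm shuts down)

MC = 41 - 16q + 3q^2; the shutdown threshold is min AVC = $25 (at q = 4).
With P = $181 above the shutdown price, P = MC gives q = 10.
At P = $17 < min AVC = $25, price no longer covers variable cost at any output, so the firm shuts down: q = 0.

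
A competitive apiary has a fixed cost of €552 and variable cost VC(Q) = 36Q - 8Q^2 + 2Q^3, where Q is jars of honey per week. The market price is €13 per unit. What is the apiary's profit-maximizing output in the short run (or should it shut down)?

Variable cost is VC = 36Q - 8Q^2 + 2Q^3, so AVC = VC/Q = 36 - 8Q + 2Q^2 and MC = dTC/dQ = 36 - 16Q + 6Q^2.
AVC is minimized where dAVC/dQ = -8 + 4Q = 0, at Q = 2; min AVC = 36 - 8·2 + 2·2^2 = €28.
Since P = €13 < min AVC = €28, price fails to cover variable cost at any output.
Best response: produce nothing and absorb the €552 fixed cost.

Shut down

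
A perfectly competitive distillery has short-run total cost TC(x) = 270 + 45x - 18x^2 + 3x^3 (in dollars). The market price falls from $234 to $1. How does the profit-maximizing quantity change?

MC = 45 - 36x + 9x^2; the shutdown threshold is min AVC = $18 (at x = 3).
With P = $234 above the shutdown price, P = MC gives x = 7.
At P = $1 < min AVC = $18, price no longer covers variable cost at any output, so the firm shuts down: x = 0.

Output falls from 7 to 0 (the firm shuts down)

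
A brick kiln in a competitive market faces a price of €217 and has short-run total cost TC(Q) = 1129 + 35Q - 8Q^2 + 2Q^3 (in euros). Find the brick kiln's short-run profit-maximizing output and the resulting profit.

AVC = 35 - 8Q + 2Q^2 has its minimum €27 at Q = 2; price €217 clears that bar, so the firm operates.
With MC = 35 - 16Q + 6Q^2, P = MC on the upward-sloping part at Q* = 7.
TR = 217·7 = 1519. TC = 1129 + 539 = 1668. Profit = 1519 − 1668 = -€149.
By producing, the firm covers all variable cost plus €980 of fixed cost; shutting down would lose the full €1129.

Profit = -€149 at Q = 7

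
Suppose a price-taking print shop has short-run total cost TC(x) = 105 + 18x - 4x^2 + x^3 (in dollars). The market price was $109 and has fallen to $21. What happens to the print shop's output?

MC = 18 - 8x + 3x^2; the shutdown threshold is min AVC = $14 (at x = 2).
With P = $109 above the shutdown price, P = MC gives x = 7.
At P = $21 ≥ min AVC, set P = MC: x = 3. The firm stays open but cuts output.

Output falls from 7 to 3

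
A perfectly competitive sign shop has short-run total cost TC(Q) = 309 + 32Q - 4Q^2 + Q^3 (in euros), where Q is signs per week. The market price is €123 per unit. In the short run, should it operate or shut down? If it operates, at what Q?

Produce at Q = 7

Strip out fixed cost: VC = 32Q - 4Q^2 + Q^3. Then AVC = 32 - 4Q + Q^2 and MC = 32 - 8Q + 3Q^2.
AVC hits its minimum where MC = AVC, at Q = 2, giving min AVC = 32 - 4·2 + 2^2 = €28.
Because €123 ≥ €28, revenue can cover variable cost; the firm operates.
Set P = MC: 123 = 32 - 8Q + 3Q^2 → -91 - 8Q + 3Q^2 = 0. The roots are Q = -13/3 and Q = 7; the profit-maximizing output is on the rising part of MC, so Q* = 7.
Check: AVC at Q = 7 is €53 ≤ P, so revenue covers variable cost.
Profit = P·Q − TC = 123·7 − 680 = €181.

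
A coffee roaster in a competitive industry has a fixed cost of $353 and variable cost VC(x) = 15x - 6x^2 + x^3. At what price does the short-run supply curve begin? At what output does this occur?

The firm shuts down when price falls below the minimum of average variable cost. AVC = VC/x = 15 - 6x + x^2.
dAVC/dx = -6 + 2x = 0 gives x = 3. min AVC = 15 - 6·3 + 3^2 = 6.
For P < $6 the firm produces nothing.

$6 per unit, at x = 3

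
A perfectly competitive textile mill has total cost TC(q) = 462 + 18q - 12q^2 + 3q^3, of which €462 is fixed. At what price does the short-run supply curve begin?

The shutdown price is the minimum of AVC. VC = 18q - 12q^2 + 3q^3, so AVC = 18 - 12q + 3q^2.
At the minimum of AVC, MC = AVC. MC = 18 - 24q + 9q^2; setting MC = AVC gives 6q^2 - 12q = 0, so q = 2. min AVC = 6.
For P < €6 the firm produces nothing.

€6 per unit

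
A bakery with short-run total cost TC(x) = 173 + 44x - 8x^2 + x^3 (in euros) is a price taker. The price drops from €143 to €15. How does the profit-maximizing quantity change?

Output falls from 9 to 0 (the firm shuts down)

MC = 44 - 16x + 3x^2; the shutdown threshold is min AVC = €28 (at x = 4).
At P = €143 ≥ min AVC, set P = MC on the rising branch: x = 9.
At P = €15 < min AVC = €28, price no longer covers variable cost at any output, so the firm shuts down: x = 0.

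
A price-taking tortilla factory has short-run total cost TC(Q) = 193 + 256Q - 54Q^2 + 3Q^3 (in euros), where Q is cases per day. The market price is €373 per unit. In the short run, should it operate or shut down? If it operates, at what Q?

Variable cost is VC = 256Q - 54Q^2 + 3Q^3, so AVC = VC/Q = 256 - 54Q + 3Q^2 and MC = dTC/dQ = 256 - 108Q + 9Q^2.
The AVC parabola has its vertex at Q = 54/6 = 9, where AVC = 256 - 54·9 + 3·9^2 = €13.
Because €373 ≥ €13, revenue can cover variable cost; the firm operates.
P = MC gives -117 - 108Q + 9Q^2 = 0, with roots -1 and 13. Take the larger (rising MC): Q* = 13.
Check: AVC at Q = 13 is €61 ≤ P, so revenue covers variable cost.
Profit = P·Q − TC = 373·13 − 986 = €3863.

Produce at Q = 13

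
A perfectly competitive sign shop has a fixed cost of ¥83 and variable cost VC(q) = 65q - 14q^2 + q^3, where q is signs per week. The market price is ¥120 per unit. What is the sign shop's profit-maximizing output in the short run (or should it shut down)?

Produce at q = 11

Strip out fixed cost: VC = 65q - 14q^2 + q^3. Then AVC = 65 - 14q + q^2 and MC = 65 - 28q + 3q^2.
AVC is minimized where dAVC/dq = -14 + 2q = 0, at q = 7; min AVC = 65 - 14·7 + 7^2 = ¥16.
P = ¥120 exceeds min AVC = ¥16, so the firm stays open.
Set P = MC: 120 = 65 - 28q + 3q^2 → -55 - 28q + 3q^2 = 0. The roots are q = -5/3 and q = 11; the profit-maximizing output is on the rising part of MC, so q* = 11.
Check: AVC at q = 11 is ¥32 ≤ P, so revenue covers variable cost.
Profit = P·q − TC = 120·11 − 435 = ¥885.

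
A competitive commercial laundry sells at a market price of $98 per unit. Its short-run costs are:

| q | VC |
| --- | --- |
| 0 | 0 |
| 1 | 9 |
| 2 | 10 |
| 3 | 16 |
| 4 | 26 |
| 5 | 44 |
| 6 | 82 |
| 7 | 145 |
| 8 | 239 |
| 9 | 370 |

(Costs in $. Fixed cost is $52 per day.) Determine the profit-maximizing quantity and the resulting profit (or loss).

q = 8; profit = $493

Profit at each row (π = 98q − TC): q=0: -52; q=1: 37; q=2: 134; q=3: 226; q=4: 314; q=5: 394; q=6: 454; q=7: 489; q=8: 493; q=9: 460.
Profit is maximized at q = 8. AVC there is 239/8 = $29.88 ≤ P, so producing beats shutting down (which would give -$52).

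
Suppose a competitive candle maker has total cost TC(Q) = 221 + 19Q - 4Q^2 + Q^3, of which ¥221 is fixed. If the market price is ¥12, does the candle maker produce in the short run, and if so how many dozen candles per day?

Strip out fixed cost: VC = 19Q - 4Q^2 + Q^3. Then AVC = 19 - 4Q + Q^2 and MC = 19 - 8Q + 3Q^2.
AVC hits its minimum where MC = AVC, at Q = 2, giving min AVC = 19 - 4·2 + 2^2 = ¥15.
P = ¥12 lies below min AVC = ¥15; no output level covers variable cost.
Best response: produce nothing and absorb the ¥221 fixed cost.

Shut down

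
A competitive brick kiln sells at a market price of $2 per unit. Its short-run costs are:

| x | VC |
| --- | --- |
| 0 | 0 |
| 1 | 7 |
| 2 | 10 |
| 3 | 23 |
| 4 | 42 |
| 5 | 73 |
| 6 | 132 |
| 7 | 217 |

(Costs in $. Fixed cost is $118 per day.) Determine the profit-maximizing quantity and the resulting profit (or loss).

x = 0 (shut down); profit = -$118

Profit at each row (π = 2x − TC): x=0: -118; x=1: -123; x=2: -124; x=3: -135; x=4: -152; x=5: -181; x=6: -238; x=7: -321.
Profit is highest at x = 0. Equivalently, the lowest AVC in the table is 10/2 ≈ $5 at x = 2, and P = $2 falls below it — price never covers variable cost, so the firm shuts down and loses only its fixed cost.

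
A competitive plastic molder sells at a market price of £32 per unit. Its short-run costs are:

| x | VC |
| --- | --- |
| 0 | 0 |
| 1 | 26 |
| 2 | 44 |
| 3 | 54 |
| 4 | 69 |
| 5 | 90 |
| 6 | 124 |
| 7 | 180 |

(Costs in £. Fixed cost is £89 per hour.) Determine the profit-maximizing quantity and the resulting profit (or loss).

Tabulate TR − TC: x=0: -89; x=1: -83; x=2: -69; x=3: -47; x=4: -30; x=5: -19; x=6: -21; x=7: -45.
Profit is maximized at x = 5. AVC there is 90/5 = £18 ≤ P, so producing beats shutting down (which would give -£89).

x = 5; profit = -£19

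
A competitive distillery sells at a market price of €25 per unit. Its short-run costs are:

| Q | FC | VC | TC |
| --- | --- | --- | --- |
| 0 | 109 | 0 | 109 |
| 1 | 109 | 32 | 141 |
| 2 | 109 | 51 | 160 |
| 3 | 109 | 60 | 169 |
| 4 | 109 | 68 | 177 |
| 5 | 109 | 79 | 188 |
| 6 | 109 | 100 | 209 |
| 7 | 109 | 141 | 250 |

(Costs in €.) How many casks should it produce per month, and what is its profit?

Q = 6; profit = -€59

Tabulate TR − TC: Q=0: -109; Q=1: -116; Q=2: -110; Q=3: -94; Q=4: -77; Q=5: -63; Q=6: -59; Q=7: -75.
Profit is maximized at Q = 6. AVC there is 100/6 = €16.67 ≤ P, so producing beats shutting down (which would give -€109).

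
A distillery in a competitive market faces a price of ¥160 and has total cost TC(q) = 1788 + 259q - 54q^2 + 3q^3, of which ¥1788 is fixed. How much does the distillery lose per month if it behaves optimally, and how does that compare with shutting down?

Profit = -¥336 at q = 11

AVC = 259 - 54q + 3q^2 has its minimum ¥16 at q = 9; price ¥160 clears that bar, so the firm operates.
With MC = 259 - 108q + 9q^2, P = MC on the upward-sloping part at q* = 11.
TR = 160·11 = 1760. TC = 1788 + 308 = 2096. Profit = 1760 − 2096 = -¥336.
Shutting down would mean losing the fixed cost of ¥1788, so operating at a loss of ¥336 is better by ¥1452.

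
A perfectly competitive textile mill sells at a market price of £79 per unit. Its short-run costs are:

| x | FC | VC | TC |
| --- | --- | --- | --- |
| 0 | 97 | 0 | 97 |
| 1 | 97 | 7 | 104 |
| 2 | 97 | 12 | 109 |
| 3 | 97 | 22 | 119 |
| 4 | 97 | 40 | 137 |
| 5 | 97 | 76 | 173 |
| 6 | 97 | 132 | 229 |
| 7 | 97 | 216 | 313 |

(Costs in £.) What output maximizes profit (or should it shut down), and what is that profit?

x = 6; profit = £245

Tabulate TR − TC: x=0: -97; x=1: -25; x=2: 49; x=3: 118; x=4: 179; x=5: 222; x=6: 245; x=7: 240.
Profit is maximized at x = 6. AVC there is 132/6 = £22 ≤ P, so producing beats shutting down (which would give -£97).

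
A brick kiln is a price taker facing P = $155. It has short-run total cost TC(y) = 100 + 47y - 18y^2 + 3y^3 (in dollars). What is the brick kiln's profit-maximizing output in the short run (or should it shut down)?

Strip out fixed cost: VC = 47y - 18y^2 + 3y^3. Then AVC = 47 - 18y + 3y^2 and MC = 47 - 36y + 9y^2.
AVC is minimized where dAVC/dy = -18 + 6y = 0, at y = 3; min AVC = 47 - 18·3 + 3·3^2 = $20.
Since P = $155 ≥ min AVC = $20, price covers variable cost and the firm should produce.
Solving P = MC: -108 - 36y + 9y^2 = 0 ⇒ y = -2 or 6. On the upward-sloping branch, y* = 6.
Check: AVC at y = 6 is $47 ≤ P, so revenue covers variable cost.
Profit = P·y − TC = 155·6 − 382 = $548.

Produce at y = 6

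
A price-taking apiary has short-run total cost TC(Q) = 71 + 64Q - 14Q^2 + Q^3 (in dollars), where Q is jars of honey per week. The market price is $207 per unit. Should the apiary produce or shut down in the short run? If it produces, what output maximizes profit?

Variable cost is VC = 64Q - 14Q^2 + Q^3, so AVC = VC/Q = 64 - 14Q + Q^2 and MC = dTC/dQ = 64 - 28Q + 3Q^2.
AVC hits its minimum where MC = AVC, at Q = 7, giving min AVC = 64 - 14·7 + 7^2 = $15.
P = $207 exceeds min AVC = $15, so the firm stays open.
Solving P = MC: -143 - 28Q + 3Q^2 = 0 ⇒ Q = -11/3 or 13. On the upward-sloping branch, Q* = 13.
Check: AVC at Q = 13 is $51 ≤ P, so revenue covers variable cost.
Profit = P·Q − TC = 207·13 − 734 = $1957.

Produce at Q = 13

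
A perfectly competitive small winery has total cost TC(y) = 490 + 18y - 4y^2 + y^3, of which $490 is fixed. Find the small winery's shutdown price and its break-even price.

Shutdown price = $14; break-even price = $109

Shutdown price = min AVC. AVC = 18 - 4y + y^2, with vertex at y = 2 and minimum $14.
ATC = 490/y + 18 - 4y + y^2. Setting dATC/dy = −490/y^2 − 4 + 2y = 0 gives y = 7 (since 2·7^3 − 4·7^2 = 490).
min ATC = 490/7 + 18 − 4·7 + 7^2 = $109. That is the break-even price.
For $14 ≤ P < $109 the firm produces at a loss; below $14 it shuts down.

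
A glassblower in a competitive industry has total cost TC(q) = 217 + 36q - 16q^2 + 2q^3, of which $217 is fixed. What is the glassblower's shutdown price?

Short-run supply begins at min AVC. From VC = 36q - 16q^2 + 2q^3, AVC = 36 - 16q + 2q^2.
dAVC/dq = -16 + 4q = 0 gives q = 4. min AVC = 36 - 16·4 + 2·4^2 = 4.
The firm shuts down for any P below $4.

$4 per unit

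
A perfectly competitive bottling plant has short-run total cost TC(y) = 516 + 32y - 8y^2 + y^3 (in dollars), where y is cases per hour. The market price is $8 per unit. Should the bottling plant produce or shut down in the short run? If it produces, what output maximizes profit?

From TC, MC = TC'(y) = 32 - 16y + 3y^2 and AVC = VC/y = 32 - 8y + y^2.
AVC hits its minimum where MC = AVC, at y = 4, giving min AVC = 32 - 8·4 + 4^2 = $16.
Since P = $8 < min AVC = $16, price fails to cover variable cost at any output.
Best response: produce nothing and absorb the $516 fixed cost.

Shut down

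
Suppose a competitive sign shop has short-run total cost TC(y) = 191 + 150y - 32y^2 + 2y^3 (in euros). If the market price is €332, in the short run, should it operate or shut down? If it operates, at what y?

Produce at y = 13

From TC, MC = TC'(y) = 150 - 64y + 6y^2 and AVC = VC/y = 150 - 32y + 2y^2.
AVC hits its minimum where MC = AVC, at y = 8, giving min AVC = 150 - 32·8 + 2·8^2 = €22.
P = €332 exceeds min AVC = €22, so the firm stays open.
Set P = MC: 332 = 150 - 64y + 6y^2 → -182 - 64y + 6y^2 = 0. The roots are y = -7/3 and y = 13; the profit-maximizing output is on the rising part of MC, so y* = 13.
Check: AVC at y = 13 is €72 ≤ P, so revenue covers variable cost.
Profit = P·y − TC = 332·13 − 1127 = €3189.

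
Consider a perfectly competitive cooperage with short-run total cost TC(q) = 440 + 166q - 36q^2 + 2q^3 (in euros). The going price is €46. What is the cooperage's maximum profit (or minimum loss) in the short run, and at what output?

AVC = 166 - 36q + 2q^2 has its minimum €4 at q = 9; price €46 clears that bar, so the firm operates.
With MC = 166 - 72q + 6q^2, P = MC on the upward-sloping part at q* = 10.
TR = 46·10 = 460. TC = 440 + 60 = 500. Profit = 460 − 500 = -€40.
By producing, the firm covers all variable cost plus €400 of fixed cost; shutting down would lose the full €440.

Profit = -€40 at q = 10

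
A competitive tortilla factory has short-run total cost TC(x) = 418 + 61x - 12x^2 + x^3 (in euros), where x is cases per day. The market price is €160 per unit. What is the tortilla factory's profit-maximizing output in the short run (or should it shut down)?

From TC, MC = TC'(x) = 61 - 24x + 3x^2 and AVC = VC/x = 61 - 12x + x^2.
The AVC parabola has its vertex at x = 12/2 = 6, where AVC = 61 - 12·6 + 6^2 = €25.
Because €160 ≥ €25, revenue can cover variable cost; the firm operates.
Set P = MC: 160 = 61 - 24x + 3x^2 → -99 - 24x + 3x^2 = 0. The roots are x = -3 and x = 11; the profit-maximizing output is on the rising part of MC, so x* = 11.
Check: AVC at x = 11 is €50 ≤ P, so revenue covers variable cost.
Profit = P·x − TC = 160·11 − 968 = €792.

Produce at x = 11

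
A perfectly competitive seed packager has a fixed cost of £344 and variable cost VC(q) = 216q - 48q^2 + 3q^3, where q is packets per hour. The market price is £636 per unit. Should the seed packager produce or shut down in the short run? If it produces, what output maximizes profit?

Produce at q = 14

From TC, MC = TC'(q) = 216 - 96q + 9q^2 and AVC = VC/q = 216 - 48q + 3q^2.
AVC hits its minimum where MC = AVC, at q = 8, giving min AVC = 216 - 48·8 + 3·8^2 = £24.
Because £636 ≥ £24, revenue can cover variable cost; the firm operates.
Solving P = MC: -420 - 96q + 9q^2 = 0 ⇒ q = -10/3 or 14. On the upward-sloping branch, q* = 14.
Check: AVC at q = 14 is £132 ≤ P, so revenue covers variable cost.
Profit = P·q − TC = 636·14 − 2192 = £6712.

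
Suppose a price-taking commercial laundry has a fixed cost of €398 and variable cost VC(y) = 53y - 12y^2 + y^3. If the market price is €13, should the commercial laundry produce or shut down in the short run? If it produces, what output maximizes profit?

Strip out fixed cost: VC = 53y - 12y^2 + y^3. Then AVC = 53 - 12y + y^2 and MC = 53 - 24y + 3y^2.
AVC hits its minimum where MC = AVC, at y = 6, giving min AVC = 53 - 12·6 + 6^2 = €17.
P = €13 lies below min AVC = €17; no output level covers variable cost.
Shutting down limits the loss to fixed cost, €398.

Shut down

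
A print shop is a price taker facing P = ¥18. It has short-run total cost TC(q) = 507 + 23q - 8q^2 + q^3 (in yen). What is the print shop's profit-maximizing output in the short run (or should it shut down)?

Produce at q = 5

From TC, MC = TC'(q) = 23 - 16q + 3q^2 and AVC = VC/q = 23 - 8q + q^2.
AVC hits its minimum where MC = AVC, at q = 4, giving min AVC = 23 - 8·4 + 4^2 = ¥7.
Because ¥18 ≥ ¥7, revenue can cover variable cost; the firm operates.
P = MC gives 5 - 16q + 3q^2 = 0, with roots 1/3 and 5. Take the larger (rising MC): q* = 5.
Check: AVC at q = 5 is ¥8 ≤ P, so revenue covers variable cost.
Profit = P·q − TC = 18·5 − 547 = -¥457, a loss, but smaller than the ¥507 fixed cost the firm would lose by shutting down.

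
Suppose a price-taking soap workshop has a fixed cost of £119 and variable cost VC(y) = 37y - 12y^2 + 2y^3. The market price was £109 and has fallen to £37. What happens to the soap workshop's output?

MC = 37 - 24y + 6y^2; the shutdown threshold is min AVC = £19 (at y = 3).
With P = £109 above the shutdown price, P = MC gives y = 6.
At P = £37 ≥ min AVC, set P = MC: y = 4. The firm stays open but cuts output.

Output falls from 6 to 4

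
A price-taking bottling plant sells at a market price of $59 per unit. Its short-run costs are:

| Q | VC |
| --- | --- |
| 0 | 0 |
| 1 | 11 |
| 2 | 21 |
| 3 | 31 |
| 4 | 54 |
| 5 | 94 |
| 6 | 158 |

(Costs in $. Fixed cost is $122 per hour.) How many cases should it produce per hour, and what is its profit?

Q = 5; profit = $79

Compute π = P·Q − TC at each output: Q=0: -122; Q=1: -74; Q=2: -25; Q=3: 24; Q=4: 60; Q=5: 79; Q=6: 74.
Profit is maximized at Q = 5. AVC there is 94/5 = $18.80 ≤ P, so producing beats shutting down (which would give -$122).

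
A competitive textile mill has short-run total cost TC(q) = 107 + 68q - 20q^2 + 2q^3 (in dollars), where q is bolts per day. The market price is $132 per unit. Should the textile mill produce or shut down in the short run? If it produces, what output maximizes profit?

Produce at q = 8

Variable cost is VC = 68q - 20q^2 + 2q^3, so AVC = VC/q = 68 - 20q + 2q^2 and MC = dTC/dq = 68 - 40q + 6q^2.
AVC is minimized where dAVC/dq = -20 + 4q = 0, at q = 5; min AVC = 68 - 20·5 + 2·5^2 = $18.
Since P = $132 ≥ min AVC = $18, price covers variable cost and the firm should produce.
Solving P = MC: -64 - 40q + 6q^2 = 0 ⇒ q = -4/3 or 8. On the upward-sloping branch, q* = 8.
Check: AVC at q = 8 is $36 ≤ P, so revenue covers variable cost.
Profit = P·q − TC = 132·8 − 395 = $661.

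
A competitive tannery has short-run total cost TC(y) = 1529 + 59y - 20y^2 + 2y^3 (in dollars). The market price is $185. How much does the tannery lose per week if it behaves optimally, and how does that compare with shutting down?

AVC = 59 - 20y + 2y^2; min AVC = $9 at y = 5. Since P = $185 ≥ min AVC, the firm produces.
MC = 59 - 40y + 6y^2. Setting P = MC and taking the root on the rising branch gives y* = 9.
TR = 185·9 = 1665. TC = 1529 + 369 = 1898. Profit = 1665 − 1898 = -$233.
That loss of $233 beats the $1529 the firm would lose by shutting down; producing recovers $1296 of fixed cost.

Profit = -$233 at y = 9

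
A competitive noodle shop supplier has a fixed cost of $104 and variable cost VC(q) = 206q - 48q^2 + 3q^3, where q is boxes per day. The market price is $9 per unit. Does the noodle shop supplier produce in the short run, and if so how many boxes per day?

From TC, MC = TC'(q) = 206 - 96q + 9q^2 and AVC = VC/q = 206 - 48q + 3q^2.
AVC is minimized where dAVC/dq = -48 + 6q = 0, at q = 8; min AVC = 206 - 48·8 + 3·8^2 = $14.
Since P = $9 < min AVC = $14, price fails to cover variable cost at any output.
The firm minimizes its loss by shutting down and losing only its fixed cost of $104.

Shut down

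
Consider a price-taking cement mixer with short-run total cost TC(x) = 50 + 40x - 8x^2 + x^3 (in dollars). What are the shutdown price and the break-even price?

Shutdown price = $24; break-even price = $35

AVC = 40 - 8x + x^2; minimized at x = 4, giving min AVC = $24. That is the shutdown price.
ATC = 50/x + 40 - 8x + x^2. Setting dATC/dx = −50/x^2 − 8 + 2x = 0 gives x = 5 (since 2·5^3 − 8·5^2 = 50).
min ATC = 50/5 + 40 − 8·5 + 5^2 = $35. That is the break-even price.
Between these two prices the firm operates at a loss; above $35 it earns a profit.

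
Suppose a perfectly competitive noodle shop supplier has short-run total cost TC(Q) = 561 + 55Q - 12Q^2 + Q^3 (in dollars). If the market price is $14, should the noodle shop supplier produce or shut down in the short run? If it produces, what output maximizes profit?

Variable cost is VC = 55Q - 12Q^2 + Q^3, so AVC = VC/Q = 55 - 12Q + Q^2 and MC = dTC/dQ = 55 - 24Q + 3Q^2.
The AVC parabola has its vertex at Q = 12/2 = 6, where AVC = 55 - 12·6 + 6^2 = $19.
Since P = $14 < min AVC = $19, price fails to cover variable cost at any output.
Shutting down limits the loss to fixed cost, $561.

Shut down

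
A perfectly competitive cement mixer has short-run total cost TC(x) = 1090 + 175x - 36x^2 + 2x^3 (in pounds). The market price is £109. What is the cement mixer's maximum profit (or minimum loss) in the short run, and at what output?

AVC = 175 - 36x + 2x^2 has its minimum £13 at x = 9; price £109 clears that bar, so the firm operates.
With MC = 175 - 72x + 6x^2, P = MC on the upward-sloping part at x* = 11.
TR = 109·11 = 1199. TC = 1090 + 231 = 1321. Profit = 1199 − 1321 = -£122.
By producing, the firm covers all variable cost plus £968 of fixed cost; shutting down would lose the full £1090.

Profit = -£122 at x = 11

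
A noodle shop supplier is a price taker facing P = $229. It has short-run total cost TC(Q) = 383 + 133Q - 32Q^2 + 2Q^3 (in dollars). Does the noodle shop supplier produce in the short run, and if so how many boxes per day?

Variable cost is VC = 133Q - 32Q^2 + 2Q^3, so AVC = VC/Q = 133 - 32Q + 2Q^2 and MC = dTC/dQ = 133 - 64Q + 6Q^2.
The AVC parabola has its vertex at Q = 32/4 = 8, where AVC = 133 - 32·8 + 2·8^2 = $5.
Since P = $229 ≥ min AVC = $5, price covers variable cost and the firm should produce.
Solving P = MC: -96 - 64Q + 6Q^2 = 0 ⇒ Q = -4/3 or 12. On the upward-sloping branch, Q* = 12.
Check: AVC at Q = 12 is $37 ≤ P, so revenue covers variable cost.
Profit = P·Q − TC = 229·12 − 827 = $1921.

Produce at Q = 12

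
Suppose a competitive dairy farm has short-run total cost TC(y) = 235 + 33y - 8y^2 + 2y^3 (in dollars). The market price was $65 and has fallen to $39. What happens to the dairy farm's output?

Output falls from 4 to 3

AVC = 33 - 8y + 2y^2, minimized at y = 2 where min AVC = $25. MC = 33 - 16y + 6y^2.
With P = $65 above the shutdown price, P = MC gives y = 4.
At P = $39 ≥ min AVC, set P = MC: y = 3. The firm stays open but cuts output.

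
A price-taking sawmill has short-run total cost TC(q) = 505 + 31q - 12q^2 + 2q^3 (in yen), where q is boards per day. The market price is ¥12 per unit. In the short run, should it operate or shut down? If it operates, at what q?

Variable cost is VC = 31q - 12q^2 + 2q^3, so AVC = VC/q = 31 - 12q + 2q^2 and MC = dTC/dq = 31 - 24q + 6q^2.
The AVC parabola has its vertex at q = 12/4 = 3, where AVC = 31 - 12·3 + 2·3^2 = ¥13.
With P < min AVC (¥12 < ¥13), every unit sold adds to the loss.
The firm minimizes its loss by shutting down and losing only its fixed cost of ¥505.

Shut down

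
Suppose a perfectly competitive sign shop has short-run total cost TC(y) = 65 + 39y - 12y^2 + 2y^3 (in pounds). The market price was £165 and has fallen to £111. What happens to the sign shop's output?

MC = 39 - 24y + 6y^2; the shutdown threshold is min AVC = £21 (at y = 3).
With P = £165 above the shutdown price, P = MC gives y = 7.
At P = £111 ≥ min AVC, set P = MC: y = 6. The firm stays open but cuts output.

Output falls from 7 to 6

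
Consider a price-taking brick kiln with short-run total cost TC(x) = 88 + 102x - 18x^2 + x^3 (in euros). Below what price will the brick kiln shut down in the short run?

The shutdown price is the minimum of AVC. VC = 102x - 18x^2 + x^3, so AVC = 102 - 18x + x^2.
At the minimum of AVC, MC = AVC. MC = 102 - 36x + 3x^2; setting MC = AVC gives 2x^2 - 18x = 0, so x = 9. min AVC = 21.
The firm shuts down for any P below €21.

€21 per unit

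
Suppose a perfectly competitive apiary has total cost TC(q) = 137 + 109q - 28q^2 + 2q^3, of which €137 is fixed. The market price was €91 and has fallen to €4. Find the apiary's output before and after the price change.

Output falls from 9 to 0 (the firm shuts down)

MC = 109 - 56q + 6q^2; the shutdown threshold is min AVC = €11 (at q = 7).
With P = €91 above the shutdown price, P = MC gives q = 9.
At P = €4 < min AVC = €11, price no longer covers variable cost at any output, so the firm shuts down: q = 0.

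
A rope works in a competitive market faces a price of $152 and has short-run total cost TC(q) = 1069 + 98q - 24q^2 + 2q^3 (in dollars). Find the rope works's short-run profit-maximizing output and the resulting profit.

Profit = -$97 at q = 9

AVC = 98 - 24q + 2q^2 has its minimum $26 at q = 6; price $152 clears that bar, so the firm operates.
With MC = 98 - 48q + 6q^2, P = MC on the upward-sloping part at q* = 9.
TR = 152·9 = 1368. TC = 1069 + 396 = 1465. Profit = 1368 − 1465 = -$97.
By producing, the firm covers all variable cost plus $972 of fixed cost; shutting down would lose the full $1069.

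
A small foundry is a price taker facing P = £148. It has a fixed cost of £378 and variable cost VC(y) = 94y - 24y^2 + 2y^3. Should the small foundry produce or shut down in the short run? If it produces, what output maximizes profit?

Strip out fixed cost: VC = 94y - 24y^2 + 2y^3. Then AVC = 94 - 24y + 2y^2 and MC = 94 - 48y + 6y^2.
AVC hits its minimum where MC = AVC, at y = 6, giving min AVC = 94 - 24·6 + 2·6^2 = £22.
P = £148 exceeds min AVC = £22, so the firm stays open.
Solving P = MC: -54 - 48y + 6y^2 = 0 ⇒ y = -1 or 9. On the upward-sloping branch, y* = 9.
Check: AVC at y = 9 is £40 ≤ P, so revenue covers variable cost.
Profit = P·y − TC = 148·9 − 738 = £594.

Produce at y = 9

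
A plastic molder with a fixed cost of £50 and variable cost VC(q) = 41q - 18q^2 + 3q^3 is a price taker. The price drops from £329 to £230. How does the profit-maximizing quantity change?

MC = 41 - 36q + 9q^2; the shutdown threshold is min AVC = £14 (at q = 3).
With P = £329 above the shutdown price, P = MC gives q = 8.
At P = £230 ≥ min AVC, set P = MC: q = 7. The firm stays open but cuts output.

Output falls from 8 to 7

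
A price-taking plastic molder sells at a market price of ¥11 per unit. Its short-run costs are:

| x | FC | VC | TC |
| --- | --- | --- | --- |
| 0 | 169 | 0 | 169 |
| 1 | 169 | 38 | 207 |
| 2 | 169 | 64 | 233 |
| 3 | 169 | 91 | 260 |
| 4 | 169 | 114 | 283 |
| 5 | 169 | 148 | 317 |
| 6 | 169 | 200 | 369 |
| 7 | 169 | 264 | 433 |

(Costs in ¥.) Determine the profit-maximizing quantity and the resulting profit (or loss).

x = 0 (shut down); profit = -¥169

Compute π = P·x − TC at each output: x=0: -169; x=1: -196; x=2: -211; x=3: -227; x=4: -239; x=5: -262; x=6: -303; x=7: -356.
Profit is highest at x = 0. Equivalently, the lowest AVC in the table is 114/4 ≈ ¥28.50 at x = 4, and P = ¥11 falls below it — price never covers variable cost, so the firm shuts down and loses only its fixed cost.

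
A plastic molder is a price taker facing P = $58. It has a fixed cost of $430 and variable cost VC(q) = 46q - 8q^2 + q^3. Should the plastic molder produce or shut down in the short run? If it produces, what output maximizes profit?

Strip out fixed cost: VC = 46q - 8q^2 + q^3. Then AVC = 46 - 8q + q^2 and MC = 46 - 16q + 3q^2.
AVC is minimized where dAVC/dq = -8 + 2q = 0, at q = 4; min AVC = 46 - 8·4 + 4^2 = $30.
Because $58 ≥ $30, revenue can cover variable cost; the firm operates.
P = MC gives -12 - 16q + 3q^2 = 0, with roots -2/3 and 6. Take the larger (rising MC): q* = 6.
Check: AVC at q = 6 is $34 ≤ P, so revenue covers variable cost.
Profit = P·q − TC = 58·6 − 634 = -$286, a loss, but smaller than the $430 fixed cost the firm would lose by shutting down.

Produce at q = 6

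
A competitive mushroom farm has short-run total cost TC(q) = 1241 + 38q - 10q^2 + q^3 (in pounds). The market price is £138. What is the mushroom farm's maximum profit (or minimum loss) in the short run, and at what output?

Profit = -£241 at q = 10

AVC = 38 - 10q + q^2 has its minimum £13 at q = 5; price £138 clears that bar, so the firm operates.
With MC = 38 - 20q + 3q^2, P = MC on the upward-sloping part at q* = 10.
TR = 138·10 = 1380. TC = 1241 + 380 = 1621. Profit = 1380 − 1621 = -£241.
That loss of £241 beats the £1241 the firm would lose by shutting down; producing recovers £1000 of fixed cost.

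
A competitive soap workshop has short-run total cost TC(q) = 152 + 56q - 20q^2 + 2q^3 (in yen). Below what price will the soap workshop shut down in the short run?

¥6 per unit

The firm shuts down when price falls below the minimum of average variable cost. AVC = VC/q = 56 - 20q + 2q^2.
dAVC/dq = -20 + 4q = 0 gives q = 5. min AVC = 56 - 20·5 + 2·5^2 = 6.
The firm shuts down for any P below ¥6.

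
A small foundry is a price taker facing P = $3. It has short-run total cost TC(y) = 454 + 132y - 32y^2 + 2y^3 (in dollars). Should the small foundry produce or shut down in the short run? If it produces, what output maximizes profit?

Variable cost is VC = 132y - 32y^2 + 2y^3, so AVC = VC/y = 132 - 32y + 2y^2 and MC = dTC/dy = 132 - 64y + 6y^2.
AVC hits its minimum where MC = AVC, at y = 8, giving min AVC = 132 - 32·8 + 2·8^2 = $4.
With P < min AVC ($3 < $4), every unit sold adds to the loss.
Best response: produce nothing and absorb the $454 fixed cost.

Shut down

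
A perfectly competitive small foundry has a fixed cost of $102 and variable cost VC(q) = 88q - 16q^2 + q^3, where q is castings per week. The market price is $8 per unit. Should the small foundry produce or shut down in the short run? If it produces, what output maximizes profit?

Strip out fixed cost: VC = 88q - 16q^2 + q^3. Then AVC = 88 - 16q + q^2 and MC = 88 - 32q + 3q^2.
AVC is minimized where dAVC/dq = -16 + 2q = 0, at q = 8; min AVC = 88 - 16·8 + 8^2 = $24.
Since P = $8 < min AVC = $24, price fails to cover variable cost at any output.
The firm minimizes its loss by shutting down and losing only its fixed cost of $102.

Shut down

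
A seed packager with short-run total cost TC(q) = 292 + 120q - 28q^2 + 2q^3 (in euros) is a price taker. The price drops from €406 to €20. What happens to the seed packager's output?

AVC = 120 - 28q + 2q^2, minimized at q = 7 where min AVC = €22. MC = 120 - 56q + 6q^2.
At P = €406 ≥ min AVC, set P = MC on the rising branch: q = 13.
At P = €20 < min AVC = €22, price no longer covers variable cost at any output, so the firm shuts down: q = 0.

Output falls from 13 to 0 (the firm shuts down)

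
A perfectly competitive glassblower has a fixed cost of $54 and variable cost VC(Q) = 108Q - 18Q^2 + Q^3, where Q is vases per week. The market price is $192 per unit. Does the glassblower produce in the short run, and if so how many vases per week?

Produce at Q = 14

Strip out fixed cost: VC = 108Q - 18Q^2 + Q^3. Then AVC = 108 - 18Q + Q^2 and MC = 108 - 36Q + 3Q^2.
AVC hits its minimum where MC = AVC, at Q = 9, giving min AVC = 108 - 18·9 + 9^2 = $27.
Since P = $192 ≥ min AVC = $27, price covers variable cost and the firm should produce.
Solving P = MC: -84 - 36Q + 3Q^2 = 0 ⇒ Q = -2 or 14. On the upward-sloping branch, Q* = 14.
Check: AVC at Q = 14 is $52 ≤ P, so revenue covers variable cost.
Profit = P·Q − TC = 192·14 − 782 = $1906.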